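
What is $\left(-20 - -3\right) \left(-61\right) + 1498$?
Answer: $2535$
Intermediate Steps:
$\left(-20 - -3\right) \left(-61\right) + 1498 = \left(-20 + 3\right) \left(-61\right) + 1498 = \left(-17\right) \left(-61\right) + 1498 = 1037 + 1498 = 2535$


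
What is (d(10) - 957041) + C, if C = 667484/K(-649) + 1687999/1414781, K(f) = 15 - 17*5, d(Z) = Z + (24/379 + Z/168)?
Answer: -217675153996966801/225204839580 ≈ -9.6657e+5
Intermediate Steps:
d(Z) = 24/379 + 169*Z/168 (d(Z) = Z + (24*(1/379) + Z*(1/168)) = Z + (24/379 + Z/168) = 24/379 + 169*Z/168)
K(f) = -70 (K(f) = 15 - 85 = -70)
C = -472112760537/49517335 (C = 667484/(-70) + 1687999/1414781 = 667484*(-1/70) + 1687999*(1/1414781) = -333742/35 + 1687999/1414781 = -472112760537/49517335 ≈ -9534.3)
(d(10) - 957041) + C = ((24/379 + (169/168)*10) - 957041) - 472112760537/49517335 = ((24/379 + 845/84) - 957041) - 472112760537/49517335 = (322271/31836 - 957041) - 472112760537/49517335 = -30468035005/31836 - 472112760537/49517335 = -217675153996966801/225204839580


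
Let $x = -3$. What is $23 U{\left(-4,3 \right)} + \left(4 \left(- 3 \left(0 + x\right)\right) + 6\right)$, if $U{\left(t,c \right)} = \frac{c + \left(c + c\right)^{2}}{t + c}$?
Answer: $-855$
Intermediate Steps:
$U{\left(t,c \right)} = \frac{c + 4 c^{2}}{c + t}$ ($U{\left(t,c \right)} = \frac{c + \left(2 c\right)^{2}}{c + t} = \frac{c + 4 c^{2}}{c + t}$)
$23 U{\left(-4,3 \right)} + \left(4 \left(- 3 \left(0 + x\right)\right) + 6\right) = 23 \frac{3 \left(1 + 4 \cdot 3\right)}{3 - 4} + \left(4 \left(- 3 \left(0 - 3\right)\right) + 6\right) = 23 \frac{3 \left(1 + 12\right)}{-1} + \left(4 \left(\left(-3\right) \left(-3\right)\right) + 6\right) = 23 \cdot 3 \left(-1\right) 13 + \left(4 \cdot 9 + 6\right) = 23 \left(-39\right) + \left(36 + 6\right) = -897 + 42 = -855$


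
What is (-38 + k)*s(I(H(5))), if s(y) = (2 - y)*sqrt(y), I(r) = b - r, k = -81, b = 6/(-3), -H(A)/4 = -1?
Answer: -952*I*sqrt(6) ≈ -2331.9*I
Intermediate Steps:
H(A) = 4 (H(A) = -4*(-1) = 4)
b = -2 (b = 6*(-1/3) = -2)
I(r) = -2 - r
s(y) = sqrt(y)*(2 - y)
(-38 + k)*s(I(H(5))) = (-38 - 81)*(sqrt(-2 - 1*4)*(2 - (-2 - 1*4))) = -119*sqrt(-2 - 4)*(2 - (-2 - 4)) = -119*sqrt(-6)*(2 - 1*(-6)) = -119*I*sqrt(6)*(2 + 6) = -119*I*sqrt(6)*8 = -952*I*sqrt(6)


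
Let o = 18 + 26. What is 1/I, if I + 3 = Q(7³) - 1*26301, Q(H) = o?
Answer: -1/26260 ≈ -3.8081e-5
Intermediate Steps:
o = 44
Q(H) = 44
I = -26260 (I = -3 + (44 - 1*26301) = -3 + (44 - 26301) = -3 - 26257 = -26260)
1/I = 1/(-26260) = -1/26260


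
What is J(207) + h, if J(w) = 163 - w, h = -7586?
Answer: -7630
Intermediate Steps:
J(207) + h = (163 - 1*207) - 7586 = (163 - 207) - 7586 = -44 - 7586 = -7630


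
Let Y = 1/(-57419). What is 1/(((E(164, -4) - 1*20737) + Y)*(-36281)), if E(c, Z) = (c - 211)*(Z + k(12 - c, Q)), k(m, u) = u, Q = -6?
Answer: 57419/42220594219594 ≈ 1.3600e-9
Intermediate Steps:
Y = -1/57419 ≈ -1.7416e-5
E(c, Z) = (-211 + c)*(-6 + Z) (E(c, Z) = (c - 211)*(Z - 6) = (-211 + c)*(-6 + Z))
1/(((E(164, -4) - 1*20737) + Y)*(-36281)) = 1/(((1266 - 211*(-4) - 6*164 - 4*164) - 1*20737) - 1/57419*(-36281)) = -1/36281/(((1266 + 844 - 984 - 656) - 20737) - 1/57419) = -1/36281/((470 - 20737) - 1/57419) = -1/36281/(-20267 - 1/57419) = -1/36281/(-1163710874/57419) = -57419/1163710874*(-1/36281) = 57419/42220594219594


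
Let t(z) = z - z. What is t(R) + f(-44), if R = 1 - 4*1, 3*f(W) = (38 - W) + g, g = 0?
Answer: 82/3 ≈ 27.333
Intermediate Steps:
f(W) = 38/3 - W/3 (f(W) = ((38 - W) + 0)/3 = (38 - W)/3 = 38/3 - W/3)
R = -3 (R = 1 - 4 = -3)
t(z) = 0
t(R) + f(-44) = 0 + (38/3 - ⅓*(-44)) = 0 + (38/3 + 44/3) = 0 + 82/3 = 82/3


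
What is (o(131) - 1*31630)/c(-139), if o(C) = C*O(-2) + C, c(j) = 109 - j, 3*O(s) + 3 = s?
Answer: -11894/93 ≈ -127.89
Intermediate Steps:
O(s) = -1 + s/3
o(C) = -2*C/3 (o(C) = C*(-1 + (⅓)*(-2)) + C = C*(-1 - ⅔) + C = C*(-5/3) + C = -5*C/3 + C = -2*C/3)
(o(131) - 1*31630)/c(-139) = (-⅔*131 - 1*31630)/(109 - 1*(-139)) = (-262/3 - 31630)/(109 + 139) = -95152/3/248 = -95152/3*1/248 = -11894/93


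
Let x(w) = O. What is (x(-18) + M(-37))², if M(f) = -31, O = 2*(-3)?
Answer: 1369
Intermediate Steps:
O = -6
x(w) = -6
(x(-18) + M(-37))² = (-6 - 31)² = (-37)² = 1369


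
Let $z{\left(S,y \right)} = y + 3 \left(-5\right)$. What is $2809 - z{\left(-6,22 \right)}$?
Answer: $2802$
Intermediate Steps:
$z{\left(S,y \right)} = -15 + y$ ($z{\left(S,y \right)} = y - 15 = -15 + y$)
$2809 - z{\left(-6,22 \right)} = 2809 - \left(-15 + 22\right) = 2809 - 7 = 2802$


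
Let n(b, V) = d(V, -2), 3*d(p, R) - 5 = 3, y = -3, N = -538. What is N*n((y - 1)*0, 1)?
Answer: -4304/3 ≈ -1434.7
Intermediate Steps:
d(p, R) = 8/3 (d(p, R) = 5/3 + (⅓)*3 = 5/3 + 1 = 8/3)
n(b, V) = 8/3
N*n((y - 1)*0, 1) = -538*8/3 = -4304/3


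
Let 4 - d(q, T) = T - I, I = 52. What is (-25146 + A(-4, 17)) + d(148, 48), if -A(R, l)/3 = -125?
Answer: -24763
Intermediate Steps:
A(R, l) = 375 (A(R, l) = -3*(-125) = 375)
d(q, T) = 56 - T (d(q, T) = 4 - (T - 1*52) = 4 - (T - 52) = 4 - (-52 + T) = 4 + (52 - T) = 56 - T)
(-25146 + A(-4, 17)) + d(148, 48) = (-25146 + 375) + (56 - 1*48) = -24771 + (56 - 48) = -24771 + 8 = -24763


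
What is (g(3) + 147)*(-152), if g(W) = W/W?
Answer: -22496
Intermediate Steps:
g(W) = 1
(g(3) + 147)*(-152) = (1 + 147)*(-152) = 148*(-152) = -22496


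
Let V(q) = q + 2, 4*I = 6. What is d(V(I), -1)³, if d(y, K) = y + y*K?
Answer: 0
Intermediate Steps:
I = 3/2 (I = (¼)*6 = 3/2 ≈ 1.5000)
V(q) = 2 + q
d(y, K) = y + K*y
d(V(I), -1)³ = ((2 + 3/2)*(1 - 1))³ = ((7/2)*0)³ = 0³ = 0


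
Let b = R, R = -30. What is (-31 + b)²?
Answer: 3721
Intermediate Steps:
b = -30
(-31 + b)² = (-31 - 30)² = (-61)² = 3721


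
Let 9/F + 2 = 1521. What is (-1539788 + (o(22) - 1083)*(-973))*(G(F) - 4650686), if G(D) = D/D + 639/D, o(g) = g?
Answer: 2305193985660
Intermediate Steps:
F = 9/1519 (F = 9/(-2 + 1521) = 9/1519 ≈ 0.0059249)
G(D) = 1 + 639/D
(-1539788 + (o(22) - 1083)*(-973))*(G(F) - 4650686) = (-1539788 + (22 - 1083)*(-973))*((639 + 9/1519)/(9/1519) - 4650686) = (-1539788 - 1061*(-973))*((1519/9)*(970650/1519) - 4650686) = (-1539788 + 1032353)*(107850 - 4650686) = -507435*(-4542836) = 2305193985660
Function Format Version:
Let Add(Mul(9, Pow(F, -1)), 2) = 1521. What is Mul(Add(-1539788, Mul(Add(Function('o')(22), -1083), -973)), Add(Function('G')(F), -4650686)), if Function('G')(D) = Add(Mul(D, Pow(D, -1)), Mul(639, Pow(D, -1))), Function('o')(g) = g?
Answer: 2305193985660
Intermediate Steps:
F = Rational(9, 1519) (F = Mul(9, Pow(Add(-2, 1521), -1)) = Mul(9, Pow(1519, -1)) = Mul(9, Rational(1, 1519)) = Rational(9, 1519) ≈ 0.0059249)
Function('G')(D) = Add(1, Mul(639, Pow(D, -1)))
Mul(Add(-1539788, Mul(Add(Function('o')(22), -1083), -973)), Add(Function('G')(F), -4650686)) = Mul(Add(-1539788, Mul(Add(22, -1083), -973)), Add(Mul(Pow(Rational(9, 1519), -1), Add(639, Rational(9, 1519))), -4650686)) = Mul(Add(-1539788, Mul(-1061, -973)), Add(Mul(Rational(1519, 9), Rational(970650, 1519)), -4650686)) = Mul(Add(-1539788, 1032353), Add(107850, -4650686)) = Mul(-507435, -4542836) = 2305193985660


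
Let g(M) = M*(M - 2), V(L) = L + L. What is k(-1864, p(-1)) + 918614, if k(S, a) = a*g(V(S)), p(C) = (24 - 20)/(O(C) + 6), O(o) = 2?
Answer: 7871334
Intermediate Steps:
V(L) = 2*L
g(M) = M*(-2 + M)
p(C) = ½ (p(C) = (24 - 20)/(2 + 6) = 4/8 = 4*(⅛) = ½)
k(S, a) = 2*S*a*(-2 + 2*S) (k(S, a) = a*((2*S)*(-2 + 2*S)) = a*(2*S*(-2 + 2*S)) = 2*S*a*(-2 + 2*S))
k(-1864, p(-1)) + 918614 = 4*(-1864)*(½)*(-1 - 1864) + 918614 = 4*(-1864)*(½)*(-1865) + 918614 = 6952720 + 918614 = 7871334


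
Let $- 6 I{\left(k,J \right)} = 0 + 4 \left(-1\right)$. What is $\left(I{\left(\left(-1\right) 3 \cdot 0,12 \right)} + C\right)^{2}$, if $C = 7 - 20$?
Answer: $\frac{1369}{9} \approx 152.11$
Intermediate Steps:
$I{\left(k,J \right)} = \frac{2}{3}$ ($I{\left(k,J \right)} = - \frac{0 + 4 \left(-1\right)}{6} = - \frac{0 - 4}{6} = \left(- \frac{1}{6}\right) \left(-4\right) = \frac{2}{3}$)
$C = -13$ ($C = 7 - 20 = -13$)
$\left(I{\left(\left(-1\right) 3 \cdot 0,12 \right)} + C\right)^{2} = \left(\frac{2}{3} - 13\right)^{2} = \left(- \frac{37}{3}\right)^{2} = \frac{1369}{9}$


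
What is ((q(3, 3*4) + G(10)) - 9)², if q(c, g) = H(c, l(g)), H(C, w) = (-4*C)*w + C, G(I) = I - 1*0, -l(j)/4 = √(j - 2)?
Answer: 23056 + 384*√10 ≈ 24270.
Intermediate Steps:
l(j) = -4*√(-2 + j) (l(j) = -4*√(j - 2) = -4*√(-2 + j))
G(I) = I (G(I) = I + 0 = I)
H(C, w) = C - 4*C*w (H(C, w) = -4*C*w + C = C - 4*C*w)
q(c, g) = c*(1 + 16*√(-2 + g)) (q(c, g) = c*(1 - (-16)*√(-2 + g)) = c*(1 + 16*√(-2 + g)))
((q(3, 3*4) + G(10)) - 9)² = ((3*(1 + 16*√(-2 + 3*4)) + 10) - 9)² = ((3*(1 + 16*√(-2 + 12)) + 10) - 9)² = ((3*(1 + 16*√10) + 10) - 9)² = (((3 + 48*√10) + 10) - 9)² = ((13 + 48*√10) - 9)² = (4 + 48*√10)²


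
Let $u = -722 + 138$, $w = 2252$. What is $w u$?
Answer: $-1315168$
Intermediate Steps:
$u = -584$
$w u = 2252 \left(-584\right) = -1315168$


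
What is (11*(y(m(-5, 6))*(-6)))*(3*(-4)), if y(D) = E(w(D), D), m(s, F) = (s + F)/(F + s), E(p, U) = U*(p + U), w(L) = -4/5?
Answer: 792/5 ≈ 158.40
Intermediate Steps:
w(L) = -⅘ (w(L) = -4*⅕ = -⅘)
E(p, U) = U*(U + p)
m(s, F) = 1 (m(s, F) = (F + s)/(F + s) = 1)
y(D) = D*(-⅘ + D) (y(D) = D*(D - ⅘) = D*(-⅘ + D))
(11*(y(m(-5, 6))*(-6)))*(3*(-4)) = (11*(((⅕)*1*(-4 + 5*1))*(-6)))*(3*(-4)) = (11*(((⅕)*1*(-4 + 5))*(-6)))*(-12) = (11*(((⅕)*1*1)*(-6)))*(-12) = (11*((⅕)*(-6)))*(-12) = (11*(-6/5))*(-12) = -66/5*(-12) = 792/5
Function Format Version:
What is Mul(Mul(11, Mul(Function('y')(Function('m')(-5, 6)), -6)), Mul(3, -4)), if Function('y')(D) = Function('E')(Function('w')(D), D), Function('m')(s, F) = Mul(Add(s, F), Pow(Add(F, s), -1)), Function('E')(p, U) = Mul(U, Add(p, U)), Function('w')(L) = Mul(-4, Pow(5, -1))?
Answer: Rational(792, 5) ≈ 158.40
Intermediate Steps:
Function('w')(L) = Rational(-4, 5) (Function('w')(L) = Mul(-4, Rational(1, 5)) = Rational(-4, 5))
Function('E')(p, U) = Mul(U, Add(U, p))
Function('m')(s, F) = 1 (Function('m')(s, F) = Mul(Add(F, s), Pow(Add(F, s), -1)) = 1)
Function('y')(D) = Mul(D, Add(Rational(-4, 5), D)) (Function('y')(D) = Mul(D, Add(D, Rational(-4, 5))) = Mul(D, Add(Rational(-4, 5), D)))
Mul(Mul(11, Mul(Function('y')(Function('m')(-5, 6)), -6)), Mul(3, -4)) = Mul(Mul(11, Mul(Mul(Rational(1, 5), 1, Add(-4, Mul(5, 1))), -6)), Mul(3, -4)) = Mul(Mul(11, Mul(Mul(Rational(1, 5), 1, Add(-4, 5)), -6)), -12) = Mul(Mul(11, Mul(Mul(Rational(1, 5), 1, 1), -6)), -12) = Mul(Mul(11, Mul(Rational(1, 5), -6)), -12) = Mul(Mul(11, Rational(-6, 5)), -12) = Mul(Rational(-66, 5), -12) = Rational(792, 5)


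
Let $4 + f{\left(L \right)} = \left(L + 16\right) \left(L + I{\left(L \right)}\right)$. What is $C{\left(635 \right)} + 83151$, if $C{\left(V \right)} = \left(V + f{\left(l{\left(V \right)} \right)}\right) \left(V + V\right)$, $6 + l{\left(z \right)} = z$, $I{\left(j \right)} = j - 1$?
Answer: $1030556071$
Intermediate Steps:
$I{\left(j \right)} = -1 + j$ ($I{\left(j \right)} = j - 1 = -1 + j$)
$l{\left(z \right)} = -6 + z$
$f{\left(L \right)} = -4 + \left(-1 + 2 L\right) \left(16 + L\right)$ ($f{\left(L \right)} = -4 + \left(L + 16\right) \left(L + \left(-1 + L\right)\right) = -4 + \left(16 + L\right) \left(-1 + 2 L\right) = -4 + \left(-1 + 2 L\right) \left(16 + L\right)$)
$C{\left(V \right)} = 2 V \left(-206 + 2 \left(-6 + V\right)^{2} + 32 V\right)$ ($C{\left(V \right)} = \left(V + \left(-20 + 2 \left(-6 + V\right)^{2} + 31 \left(-6 + V\right)\right)\right) \left(V + V\right) = \left(V + \left(-20 + 2 \left(-6 + V\right)^{2} + \left(-186 + 31 V\right)\right)\right) 2 V = \left(V + \left(-206 + 2 \left(-6 + V\right)^{2} + 31 V\right)\right) 2 V = \left(-206 + 2 \left(-6 + V\right)^{2} + 32 V\right) 2 V = 2 V \left(-206 + 2 \left(-6 + V\right)^{2} + 32 V\right)$)
$C{\left(635 \right)} + 83151 = 4 \cdot 635 \left(-67 + 635^{2} + 4 \cdot 635\right) + 83151 = 4 \cdot 635 \left(-67 + 403225 + 2540\right) + 83151 = 4 \cdot 635 \cdot 405698 + 83151 = 1030472920 + 83151 = 1030556071$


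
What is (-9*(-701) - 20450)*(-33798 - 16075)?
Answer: 705254093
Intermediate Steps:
(-9*(-701) - 20450)*(-33798 - 16075) = (6309 - 20450)*(-49873) = -14141*(-49873) = 705254093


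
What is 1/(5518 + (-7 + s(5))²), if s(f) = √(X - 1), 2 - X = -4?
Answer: 199/1108793 + √5/2217586 ≈ 0.00018048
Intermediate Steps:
X = 6 (X = 2 - 1*(-4) = 2 + 4 = 6)
s(f) = √5 (s(f) = √(6 - 1) = √5)
1/(5518 + (-7 + s(5))²) = 1/(5518 + (-7 + √5)²)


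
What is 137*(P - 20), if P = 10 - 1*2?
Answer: -1644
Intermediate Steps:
P = 8 (P = 10 - 2 = 8)
137*(P - 20) = 137*(8 - 20) = 137*(-12) = -1644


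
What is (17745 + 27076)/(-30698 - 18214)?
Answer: -44821/48912 ≈ -0.91636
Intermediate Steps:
(17745 + 27076)/(-30698 - 18214) = 44821/(-48912) = 44821*(-1/48912) = -44821/48912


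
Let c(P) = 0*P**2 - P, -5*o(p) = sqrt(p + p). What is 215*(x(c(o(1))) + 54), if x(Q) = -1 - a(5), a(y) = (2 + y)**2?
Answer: 860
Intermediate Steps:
o(p) = -sqrt(2)*sqrt(p)/5 (o(p) = -sqrt(p + p)/5 = -sqrt(2)*sqrt(p)/5)
c(P) = -P (c(P) = 0 - P = -P)
x(Q) = -50 (x(Q) = -1 - (2 + 5)**2 = -1 - 1*7**2 = -1 - 1*49 = -1 - 49 = -50)
215*(x(c(o(1))) + 54) = 215*(-50 + 54) = 215*4 = 860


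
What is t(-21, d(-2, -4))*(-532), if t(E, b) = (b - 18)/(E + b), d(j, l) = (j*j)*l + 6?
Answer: -14896/31 ≈ -480.52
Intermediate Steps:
d(j, l) = 6 + l*j**2 (d(j, l) = j**2*l + 6 = l*j**2 + 6 = 6 + l*j**2)
t(E, b) = (-18 + b)/(E + b)
t(-21, d(-2, -4))*(-532) = ((-18 + (6 - 4*(-2)**2))/(-21 + (6 - 4*(-2)**2)))*(-532) = ((-18 + (6 - 4*4))/(-21 + (6 - 4*4)))*(-532) = ((-18 + (6 - 16))/(-21 + (6 - 16)))*(-532) = ((-18 - 10)/(-21 - 10))*(-532) = (-28/(-31))*(-532) = -1/31*(-28)*(-532) = (28/31)*(-532) = -14896/31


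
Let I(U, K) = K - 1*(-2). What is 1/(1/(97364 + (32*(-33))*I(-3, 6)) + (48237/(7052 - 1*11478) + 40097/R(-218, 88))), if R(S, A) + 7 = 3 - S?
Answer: 21054508556/3715502097107 ≈ 0.0056667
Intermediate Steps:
R(S, A) = -4 - S (R(S, A) = -7 + (3 - S) = -4 - S)
I(U, K) = 2 + K (I(U, K) = K + 2 = 2 + K)
1/(1/(97364 + (32*(-33))*I(-3, 6)) + (48237/(7052 - 1*11478) + 40097/R(-218, 88))) = 1/(1/(97364 + (32*(-33))*(2 + 6)) + (48237/(7052 - 1*11478) + 40097/(-4 - 1*(-218)))) = 1/(1/(97364 - 1056*8) + (48237/(7052 - 11478) + 40097/(-4 + 218))) = 1/(1/(97364 - 8448) + (48237/(-4426) + 40097/214)) = 1/(1/88916 + (48237*(-1/4426) + 40097*(1/214))) = 1/(1/88916 + (-48237/4426 + 40097/214)) = 1/(1/88916 + 41786651/236791) = 1/(3715502097107/21054508556) = 21054508556/3715502097107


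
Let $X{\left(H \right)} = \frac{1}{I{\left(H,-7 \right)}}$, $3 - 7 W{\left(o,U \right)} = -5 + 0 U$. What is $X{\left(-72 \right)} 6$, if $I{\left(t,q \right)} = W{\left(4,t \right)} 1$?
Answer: $\frac{21}{4} \approx 5.25$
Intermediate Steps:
$W{\left(o,U \right)} = \frac{8}{7}$ ($W{\left(o,U \right)} = \frac{3}{7} - \frac{-5 + 0 U}{7} = \frac{3}{7} - \frac{-5 + 0}{7} = \frac{3}{7} - - \frac{5}{7} = \frac{3}{7} + \frac{5}{7} = \frac{8}{7}$)
$I{\left(t,q \right)} = \frac{8}{7}$ ($I{\left(t,q \right)} = \frac{8}{7} \cdot 1 = \frac{8}{7}$)
$X{\left(H \right)} = \frac{7}{8}$ ($X{\left(H \right)} = \frac{1}{\frac{8}{7}} = \frac{7}{8}$)
$X{\left(-72 \right)} 6 = \frac{7}{8} \cdot 6 = \frac{21}{4}$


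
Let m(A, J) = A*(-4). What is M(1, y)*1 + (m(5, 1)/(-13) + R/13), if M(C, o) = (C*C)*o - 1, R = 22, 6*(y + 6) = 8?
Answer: -95/39 ≈ -2.4359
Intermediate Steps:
y = -14/3 (y = -6 + (⅙)*8 = -6 + 4/3 = -14/3 ≈ -4.6667)
M(C, o) = -1 + o*C² (M(C, o) = C²*o - 1 = o*C² - 1 = -1 + o*C²)
m(A, J) = -4*A
M(1, y)*1 + (m(5, 1)/(-13) + R/13) = (-1 - 14/3*1²)*1 + (-4*5/(-13) + 22/13) = (-1 - 14/3*1)*1 + (-20*(-1/13) + 22*(1/13)) = (-1 - 14/3)*1 + (20/13 + 22/13) = -17/3*1 + 42/13 = -17/3 + 42/13 = -95/39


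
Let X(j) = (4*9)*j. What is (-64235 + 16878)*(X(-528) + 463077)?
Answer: -21029775633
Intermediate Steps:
X(j) = 36*j
(-64235 + 16878)*(X(-528) + 463077) = (-64235 + 16878)*(36*(-528) + 463077) = -47357*(-19008 + 463077) = -47357*444069 = -21029775633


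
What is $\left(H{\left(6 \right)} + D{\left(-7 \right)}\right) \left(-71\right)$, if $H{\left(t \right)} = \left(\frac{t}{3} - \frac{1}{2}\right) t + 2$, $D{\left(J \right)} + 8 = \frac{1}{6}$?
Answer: $- \frac{1349}{6} \approx -224.83$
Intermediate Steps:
$D{\left(J \right)} = - \frac{47}{6}$ ($D{\left(J \right)} = -8 + \frac{1}{6} = - \frac{47}{6}$)
$H{\left(t \right)} = 2 + t \left(- \frac{1}{2} + \frac{t}{3}\right)$ ($H{\left(t \right)} = \left(t \frac{1}{3} - \frac{1}{2}\right) t + 2 = \left(\frac{t}{3} - \frac{1}{2}\right) t + 2 = \left(- \frac{1}{2} + \frac{t}{3}\right) t + 2 = t \left(- \frac{1}{2} + \frac{t}{3}\right) + 2 = 2 + t \left(- \frac{1}{2} + \frac{t}{3}\right)$)
$\left(H{\left(6 \right)} + D{\left(-7 \right)}\right) \left(-71\right) = \left(\left(2 - 3 + \frac{6^{2}}{3}\right) - \frac{47}{6}\right) \left(-71\right) = \left(\left(2 - 3 + \frac{1}{3} \cdot 36\right) - \frac{47}{6}\right) \left(-71\right) = \left(\left(2 - 3 + 12\right) - \frac{47}{6}\right) \left(-71\right) = \left(11 - \frac{47}{6}\right) \left(-71\right) = \frac{19}{6} \left(-71\right) = - \frac{1349}{6}$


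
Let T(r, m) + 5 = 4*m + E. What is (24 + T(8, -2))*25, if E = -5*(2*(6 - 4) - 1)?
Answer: -100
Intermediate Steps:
E = -15 (E = -5*(2*2 - 1) = -5*(4 - 1) = -5*3 = -15)
T(r, m) = -20 + 4*m (T(r, m) = -5 + (4*m - 15) = -5 + (-15 + 4*m) = -20 + 4*m)
(24 + T(8, -2))*25 = (24 + (-20 + 4*(-2)))*25 = (24 + (-20 - 8))*25 = (24 - 28)*25 = -4*25 = -100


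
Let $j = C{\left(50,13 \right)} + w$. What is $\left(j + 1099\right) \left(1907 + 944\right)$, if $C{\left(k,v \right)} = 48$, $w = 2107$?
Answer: $9277154$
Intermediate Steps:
$j = 2155$ ($j = 48 + 2107 = 2155$)
$\left(j + 1099\right) \left(1907 + 944\right) = \left(2155 + 1099\right) \left(1907 + 944\right) = 3254 \cdot 2851 = 9277154$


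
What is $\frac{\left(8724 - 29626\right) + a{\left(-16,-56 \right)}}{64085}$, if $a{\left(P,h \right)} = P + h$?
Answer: $- \frac{20974}{64085} \approx -0.32728$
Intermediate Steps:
$\frac{\left(8724 - 29626\right) + a{\left(-16,-56 \right)}}{64085} = \frac{\left(8724 - 29626\right) - 72}{64085} = \left(-20902 - 72\right) \frac{1}{64085} = \left(-20974\right) \frac{1}{64085} = - \frac{20974}{64085}$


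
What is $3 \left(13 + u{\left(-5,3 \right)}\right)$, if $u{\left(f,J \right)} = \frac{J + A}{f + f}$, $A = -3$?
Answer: $39$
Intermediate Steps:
$u{\left(f,J \right)} = \frac{-3 + J}{2 f}$ ($u{\left(f,J \right)} = \frac{J - 3}{f + f} = \frac{-3 + J}{2 f}$)
$3 \left(13 + u{\left(-5,3 \right)}\right) = 3 \left(13 + \frac{-3 + 3}{2 \left(-5\right)}\right) = 3 \left(13 + \frac{1}{2} \left(- \frac{1}{5}\right) 0\right) = 3 \left(13 + 0\right) = 3 \cdot 13 = 39$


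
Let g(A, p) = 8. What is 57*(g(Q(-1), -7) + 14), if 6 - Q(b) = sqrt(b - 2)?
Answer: 1254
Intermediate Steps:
Q(b) = 6 - sqrt(-2 + b) (Q(b) = 6 - sqrt(b - 2) = 6 - sqrt(-2 + b))
57*(g(Q(-1), -7) + 14) = 57*(8 + 14) = 57*22 = 1254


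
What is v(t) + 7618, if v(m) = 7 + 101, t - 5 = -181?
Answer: 7726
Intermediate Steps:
t = -176 (t = 5 - 181 = -176)
v(m) = 108
v(t) + 7618 = 108 + 7618 = 7726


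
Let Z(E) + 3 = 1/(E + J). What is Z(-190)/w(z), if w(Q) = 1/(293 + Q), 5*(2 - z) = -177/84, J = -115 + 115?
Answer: -23615989/26600 ≈ -887.82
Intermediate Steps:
J = 0
z = 339/140 (z = 2 - (-177)/(5*84) = 2 - ⅕*(-59/28) = 2 + 59/140 = 339/140 ≈ 2.4214)
Z(E) = -3 + 1/E (Z(E) = -3 + 1/(E + 0) = -3 + 1/E)
Z(-190)/w(z) = (-3 + 1/(-190))/(1/(293 + 339/140)) = (-3 - 1/190)/(1/(41359/140)) = -571/(190*140/41359) = -571/190*41359/140 = -23615989/26600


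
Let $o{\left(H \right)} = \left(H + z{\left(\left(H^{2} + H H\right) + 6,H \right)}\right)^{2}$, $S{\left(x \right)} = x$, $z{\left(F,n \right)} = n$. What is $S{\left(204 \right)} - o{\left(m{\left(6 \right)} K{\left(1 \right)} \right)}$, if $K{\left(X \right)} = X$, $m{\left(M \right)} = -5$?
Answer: $104$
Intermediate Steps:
$o{\left(H \right)} = 4 H^{2}$ ($o{\left(H \right)} = \left(H + H\right)^{2} = \left(2 H\right)^{2} = 4 H^{2}$)
$S{\left(204 \right)} - o{\left(m{\left(6 \right)} K{\left(1 \right)} \right)} = 204 - 4 \left(\left(-5\right) 1\right)^{2} = 204 - 4 \left(-5\right)^{2} = 204 - 4 \cdot 25 = 204 - 100 = 104$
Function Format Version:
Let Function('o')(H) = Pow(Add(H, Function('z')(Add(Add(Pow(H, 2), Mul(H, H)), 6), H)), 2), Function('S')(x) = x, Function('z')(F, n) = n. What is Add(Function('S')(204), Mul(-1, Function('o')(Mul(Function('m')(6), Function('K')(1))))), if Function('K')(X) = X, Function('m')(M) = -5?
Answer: 104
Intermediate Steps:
Function('o')(H) = Mul(4, Pow(H, 2)) (Function('o')(H) = Pow(Add(H, H), 2) = Pow(Mul(2, H), 2) = Mul(4, Pow(H, 2)))
Add(Function('S')(204), Mul(-1, Function('o')(Mul(Function('m')(6), Function('K')(1))))) = Add(204, Mul(-1, Mul(4, Pow(Mul(-5, 1), 2)))) = Add(204, Mul(-1, Mul(4, Pow(-5, 2)))) = Add(204, Mul(-1, Mul(4, 25))) = Add(204, Mul(-1, 100)) = Add(204, -100) = 104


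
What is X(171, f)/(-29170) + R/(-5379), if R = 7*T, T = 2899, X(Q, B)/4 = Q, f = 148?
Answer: -297813023/78452715 ≈ -3.7961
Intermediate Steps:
X(Q, B) = 4*Q
R = 20293 (R = 7*2899 = 20293)
X(171, f)/(-29170) + R/(-5379) = (4*171)/(-29170) + 20293/(-5379) = 684*(-1/29170) + 20293*(-1/5379) = -342/14585 - 20293/5379 = -297813023/78452715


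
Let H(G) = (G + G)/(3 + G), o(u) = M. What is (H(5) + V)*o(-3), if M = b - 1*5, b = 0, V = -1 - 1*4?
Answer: 75/4 ≈ 18.750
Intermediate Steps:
V = -5 (V = -1 - 4 = -5)
M = -5 (M = 0 - 1*5 = 0 - 5 = -5)
o(u) = -5
H(G) = 2*G/(3 + G) (H(G) = (2*G)/(3 + G) = 2*G/(3 + G))
(H(5) + V)*o(-3) = (2*5/(3 + 5) - 5)*(-5) = (2*5/8 - 5)*(-5) = (2*5*(⅛) - 5)*(-5) = (5/4 - 5)*(-5) = -15/4*(-5) = 75/4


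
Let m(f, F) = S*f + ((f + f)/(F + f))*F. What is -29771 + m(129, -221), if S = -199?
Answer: -2521823/46 ≈ -54822.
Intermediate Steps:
m(f, F) = -199*f + 2*F*f/(F + f) (m(f, F) = -199*f + ((f + f)/(F + f))*F = -199*f + ((2*f)/(F + f))*F = -199*f + (2*f/(F + f))*F = -199*f + 2*F*f/(F + f))
-29771 + m(129, -221) = -29771 + 129*(-199*129 - 197*(-221))/(-221 + 129) = -29771 + 129*(-25671 + 43537)/(-92) = -29771 + 129*(-1/92)*17866 = -29771 - 1152357/46 = -2521823/46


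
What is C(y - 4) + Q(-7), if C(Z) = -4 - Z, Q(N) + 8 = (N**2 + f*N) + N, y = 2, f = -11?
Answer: 109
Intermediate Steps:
Q(N) = -8 + N**2 - 10*N (Q(N) = -8 + ((N**2 - 11*N) + N) = -8 + (N**2 - 10*N) = -8 + N**2 - 10*N)
C(y - 4) + Q(-7) = (-4 - (2 - 4)) + (-8 + (-7)**2 - 10*(-7)) = (-4 - 1*(-2)) + (-8 + 49 + 70) = (-4 + 2) + 111 = -2 + 111 = 109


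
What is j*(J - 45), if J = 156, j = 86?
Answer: 9546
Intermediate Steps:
j*(J - 45) = 86*(156 - 45) = 86*111 = 9546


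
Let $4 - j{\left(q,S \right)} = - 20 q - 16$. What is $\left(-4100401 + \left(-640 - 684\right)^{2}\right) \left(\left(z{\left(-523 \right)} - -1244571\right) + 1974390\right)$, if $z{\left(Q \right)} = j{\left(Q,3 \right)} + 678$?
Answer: $-7533353962575$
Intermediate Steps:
$j{\left(q,S \right)} = 20 + 20 q$ ($j{\left(q,S \right)} = 4 - \left(- 20 q - 16\right) = 4 - \left(-16 - 20 q\right) = 4 + \left(16 + 20 q\right) = 20 + 20 q$)
$z{\left(Q \right)} = 698 + 20 Q$ ($z{\left(Q \right)} = \left(20 + 20 Q\right) + 678 = 698 + 20 Q$)
$\left(-4100401 + \left(-640 - 684\right)^{2}\right) \left(\left(z{\left(-523 \right)} - -1244571\right) + 1974390\right) = \left(-4100401 + \left(-640 - 684\right)^{2}\right) \left(\left(\left(698 + 20 \left(-523\right)\right) - -1244571\right) + 1974390\right) = \left(-4100401 + \left(-1324\right)^{2}\right) \left(\left(\left(698 - 10460\right) + 1244571\right) + 1974390\right) = \left(-4100401 + 1752976\right) \left(\left(-9762 + 1244571\right) + 1974390\right) = - 2347425 \left(1234809 + 1974390\right) = \left(-2347425\right) 3209199 = -7533353962575$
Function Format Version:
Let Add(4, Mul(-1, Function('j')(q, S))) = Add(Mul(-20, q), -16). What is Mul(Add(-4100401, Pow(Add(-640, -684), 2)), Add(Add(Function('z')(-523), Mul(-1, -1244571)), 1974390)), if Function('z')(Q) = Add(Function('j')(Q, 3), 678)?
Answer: -7533353962575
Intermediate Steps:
Function('j')(q, S) = Add(20, Mul(20, q)) (Function('j')(q, S) = Add(4, Mul(-1, Add(Mul(-20, q), -16))) = Add(4, Mul(-1, Add(-16, Mul(-20, q)))) = Add(4, Add(16, Mul(20, q))) = Add(20, Mul(20, q)))
Function('z')(Q) = Add(698, Mul(20, Q)) (Function('z')(Q) = Add(Add(20, Mul(20, Q)), 678) = Add(698, Mul(20, Q)))
Mul(Add(-4100401, Pow(Add(-640, -684), 2)), Add(Add(Function('z')(-523), Mul(-1, -1244571)), 1974390)) = Mul(Add(-4100401, Pow(Add(-640, -684), 2)), Add(Add(Add(698, Mul(20, -523)), Mul(-1, -1244571)), 1974390)) = Mul(Add(-4100401, Pow(-1324, 2)), Add(Add(Add(698, -10460), 1244571), 1974390)) = Mul(Add(-4100401, 1752976), Add(Add(-9762, 1244571), 1974390)) = Mul(-2347425, Add(1234809, 1974390)) = Mul(-2347425, 3209199) = -7533353962575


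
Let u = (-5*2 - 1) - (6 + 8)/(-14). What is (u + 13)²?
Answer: 9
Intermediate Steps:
u = -10 (u = (-10 - 1) - 14*(-1)/14 = -11 - 1*(-1) = -11 + 1 = -10)
(u + 13)² = (-10 + 13)² = 3² = 9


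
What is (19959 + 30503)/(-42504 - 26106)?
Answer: -25231/34305 ≈ -0.73549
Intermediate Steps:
(19959 + 30503)/(-42504 - 26106) = 50462/(-68610) = 50462*(-1/68610) = -25231/34305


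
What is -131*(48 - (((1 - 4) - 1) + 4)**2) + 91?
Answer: -6197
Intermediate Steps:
-131*(48 - (((1 - 4) - 1) + 4)**2) + 91 = -131*(48 - ((-3 - 1) + 4)**2) + 91 = -131*(48 - (-4 + 4)**2) + 91 = -131*(48 - 1*0**2) + 91 = -131*(48 - 1*0) + 91 = -131*(48 + 0) + 91 = -131*48 + 91 = -6288 + 91 = -6197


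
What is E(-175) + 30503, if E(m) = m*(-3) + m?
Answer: 30853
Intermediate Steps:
E(m) = -2*m (E(m) = -3*m + m = -2*m)
E(-175) + 30503 = -2*(-175) + 30503 = 350 + 30503 = 30853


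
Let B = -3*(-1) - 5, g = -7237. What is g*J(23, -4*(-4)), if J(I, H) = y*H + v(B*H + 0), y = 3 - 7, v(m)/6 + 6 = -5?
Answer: 940810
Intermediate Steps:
B = -2 (B = 3 - 5 = -2)
v(m) = -66 (v(m) = -36 + 6*(-5) = -36 - 30 = -66)
y = -4
J(I, H) = -66 - 4*H (J(I, H) = -4*H - 66 = -66 - 4*H)
g*J(23, -4*(-4)) = -7237*(-66 - (-16)*(-4)) = -7237*(-66 - 4*16) = -7237*(-66 - 64) = -7237*(-130) = 940810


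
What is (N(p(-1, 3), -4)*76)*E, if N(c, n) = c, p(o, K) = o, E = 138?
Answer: -10488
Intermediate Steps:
(N(p(-1, 3), -4)*76)*E = -1*76*138 = -76*138 = -10488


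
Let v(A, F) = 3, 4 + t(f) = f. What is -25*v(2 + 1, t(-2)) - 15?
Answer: -90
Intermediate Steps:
t(f) = -4 + f
-25*v(2 + 1, t(-2)) - 15 = -25*3 - 15 = -75 - 15 = -90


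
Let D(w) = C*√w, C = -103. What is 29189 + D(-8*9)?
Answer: 29189 - 618*I*√2 ≈ 29189.0 - 873.98*I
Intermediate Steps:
D(w) = -103*√w
29189 + D(-8*9) = 29189 - 103*6*I*√2 = 29189 - 618*I*√2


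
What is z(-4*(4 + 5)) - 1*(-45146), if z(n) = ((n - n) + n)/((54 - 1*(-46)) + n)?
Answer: 722327/16 ≈ 45145.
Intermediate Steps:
z(n) = n/(100 + n) (z(n) = (0 + n)/((54 + 46) + n) = n/(100 + n))
z(-4*(4 + 5)) - 1*(-45146) = (-4*(4 + 5))/(100 - 4*(4 + 5)) - 1*(-45146) = (-4*9)/(100 - 4*9) + 45146 = -36/(100 - 36) + 45146 = -36/64 + 45146 = -36*1/64 + 45146 = -9/16 + 45146 = 722327/16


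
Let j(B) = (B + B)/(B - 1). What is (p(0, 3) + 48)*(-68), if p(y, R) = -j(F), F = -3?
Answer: -3162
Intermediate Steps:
j(B) = 2*B/(-1 + B) (j(B) = (2*B)/(-1 + B) = 2*B/(-1 + B))
p(y, R) = -3/2 (p(y, R) = -2*(-3)/(-1 - 3) = -2*(-3)/(-4) = -2*(-3)*(-1)/4 = -1*3/2 = -3/2)
(p(0, 3) + 48)*(-68) = (-3/2 + 48)*(-68) = (93/2)*(-68) = -3162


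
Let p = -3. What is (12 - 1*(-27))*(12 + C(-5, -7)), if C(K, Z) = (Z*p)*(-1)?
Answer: -351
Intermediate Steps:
C(K, Z) = 3*Z (C(K, Z) = (Z*(-3))*(-1) = -3*Z*(-1) = 3*Z)
(12 - 1*(-27))*(12 + C(-5, -7)) = (12 - 1*(-27))*(12 + 3*(-7)) = (12 + 27)*(12 - 21) = 39*(-9) = -351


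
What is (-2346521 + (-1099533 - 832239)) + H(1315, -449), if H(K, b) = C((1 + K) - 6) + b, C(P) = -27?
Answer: -4278769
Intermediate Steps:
H(K, b) = -27 + b
(-2346521 + (-1099533 - 832239)) + H(1315, -449) = (-2346521 + (-1099533 - 832239)) + (-27 - 449) = (-2346521 - 1931772) - 476 = -4278293 - 476 = -4278769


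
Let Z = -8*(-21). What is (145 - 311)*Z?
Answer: -27888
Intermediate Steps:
Z = 168
(145 - 311)*Z = (145 - 311)*168 = -166*168 = -27888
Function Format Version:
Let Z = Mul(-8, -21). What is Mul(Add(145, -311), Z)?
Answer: -27888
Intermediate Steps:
Z = 168
Mul(Add(145, -311), Z) = Mul(Add(145, -311), 168) = Mul(-166, 168) = -27888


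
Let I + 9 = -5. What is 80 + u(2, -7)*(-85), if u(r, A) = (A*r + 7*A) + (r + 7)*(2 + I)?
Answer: 14615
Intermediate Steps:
I = -14 (I = -9 - 5 = -14)
u(r, A) = -84 - 12*r + 7*A + A*r (u(r, A) = (A*r + 7*A) + (r + 7)*(2 - 14) = (7*A + A*r) + (7 + r)*(-12) = (7*A + A*r) + (-84 - 12*r) = -84 - 12*r + 7*A + A*r)
80 + u(2, -7)*(-85) = 80 + (-84 - 12*2 + 7*(-7) - 7*2)*(-85) = 80 + (-84 - 24 - 49 - 14)*(-85) = 80 - 171*(-85) = 80 + 14535 = 14615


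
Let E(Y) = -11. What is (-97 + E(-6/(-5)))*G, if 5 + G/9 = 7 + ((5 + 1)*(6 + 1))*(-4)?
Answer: 161352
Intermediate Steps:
G = -1494 (G = -45 + 9*(7 + ((5 + 1)*(6 + 1))*(-4)) = -45 + 9*(7 + (6*7)*(-4)) = -45 + 9*(7 + 42*(-4)) = -45 + 9*(7 - 168) = -45 + 9*(-161) = -45 - 1449 = -1494)
(-97 + E(-6/(-5)))*G = (-97 - 11)*(-1494) = -108*(-1494) = 161352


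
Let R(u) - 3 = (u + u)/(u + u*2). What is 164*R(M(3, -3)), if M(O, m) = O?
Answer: 1804/3 ≈ 601.33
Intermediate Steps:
R(u) = 11/3 (R(u) = 3 + (u + u)/(u + u*2) = 3 + (2*u)/(u + 2*u) = 3 + (2*u)/((3*u)) = 3 + (2*u)*(1/(3*u)) = 3 + 2/3 = 11/3)
164*R(M(3, -3)) = 164*(11/3) = 1804/3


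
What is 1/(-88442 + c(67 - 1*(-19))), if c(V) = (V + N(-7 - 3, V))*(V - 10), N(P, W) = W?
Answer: -1/75370 ≈ -1.3268e-5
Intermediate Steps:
c(V) = 2*V*(-10 + V) (c(V) = (V + V)*(V - 10) = (2*V)*(-10 + V) = 2*V*(-10 + V))
1/(-88442 + c(67 - 1*(-19))) = 1/(-88442 + 2*(67 - 1*(-19))*(-10 + (67 - 1*(-19)))) = 1/(-88442 + 2*(67 + 19)*(-10 + (67 + 19))) = 1/(-88442 + 2*86*(-10 + 86)) = 1/(-88442 + 2*86*76) = 1/(-88442 + 13072) = 1/(-75370) = -1/75370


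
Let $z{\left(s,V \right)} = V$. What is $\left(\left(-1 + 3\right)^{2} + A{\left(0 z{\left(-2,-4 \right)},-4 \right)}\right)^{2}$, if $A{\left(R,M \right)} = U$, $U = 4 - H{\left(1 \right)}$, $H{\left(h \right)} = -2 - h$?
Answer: $121$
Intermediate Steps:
$U = 7$ ($U = 4 - \left(-2 - 1\right) = 4 - -3 = 4 + 3 = 7$)
$A{\left(R,M \right)} = 7$
$\left(\left(-1 + 3\right)^{2} + A{\left(0 z{\left(-2,-4 \right)},-4 \right)}\right)^{2} = \left(\left(-1 + 3\right)^{2} + 7\right)^{2} = \left(2^{2} + 7\right)^{2} = \left(4 + 7\right)^{2} = 11^{2} = 121$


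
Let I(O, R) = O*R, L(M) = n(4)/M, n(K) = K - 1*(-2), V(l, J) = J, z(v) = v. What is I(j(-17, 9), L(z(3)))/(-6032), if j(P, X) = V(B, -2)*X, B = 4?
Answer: 9/1508 ≈ 0.0059682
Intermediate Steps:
j(P, X) = -2*X
n(K) = 2 + K (n(K) = K + 2 = 2 + K)
L(M) = 6/M (L(M) = (2 + 4)/M = 6/M)
I(j(-17, 9), L(z(3)))/(-6032) = ((-2*9)*(6/3))/(-6032) = -108/3*(-1/6032) = -18*2*(-1/6032) = -36*(-1/6032) = 9/1508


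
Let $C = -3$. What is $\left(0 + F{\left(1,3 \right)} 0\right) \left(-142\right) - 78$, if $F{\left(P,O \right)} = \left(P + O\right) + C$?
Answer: $-78$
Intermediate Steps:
$F{\left(P,O \right)} = -3 + O + P$ ($F{\left(P,O \right)} = \left(P + O\right) - 3 = \left(O + P\right) - 3 = -3 + O + P$)
$\left(0 + F{\left(1,3 \right)} 0\right) \left(-142\right) - 78 = \left(0 + \left(-3 + 3 + 1\right) 0\right) \left(-142\right) - 78 = \left(0 + 1 \cdot 0\right) \left(-142\right) - 78 = \left(0 + 0\right) \left(-142\right) - 78 = 0 \left(-142\right) - 78 = 0 - 78 = -78$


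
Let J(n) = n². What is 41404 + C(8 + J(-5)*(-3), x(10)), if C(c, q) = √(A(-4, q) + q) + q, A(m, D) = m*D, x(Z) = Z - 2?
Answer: 41412 + 2*I*√6 ≈ 41412.0 + 4.899*I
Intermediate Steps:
x(Z) = -2 + Z
A(m, D) = D*m
C(c, q) = q + √3*√(-q) (C(c, q) = √(q*(-4) + q) + q = √(-4*q + q) + q = √(-3*q) + q = √3*√(-q) + q = q + √3*√(-q))
41404 + C(8 + J(-5)*(-3), x(10)) = 41404 + ((-2 + 10) + √3*√(-(-2 + 10))) = 41404 + (8 + √3*√(-1*8)) = 41404 + (8 + √3*√(-8)) = 41404 + (8 + √3*(2*I*√2)) = 41404 + (8 + 2*I*√6) = 41412 + 2*I*√6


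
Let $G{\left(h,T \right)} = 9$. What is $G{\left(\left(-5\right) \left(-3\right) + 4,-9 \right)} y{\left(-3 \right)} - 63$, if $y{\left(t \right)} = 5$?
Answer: $-18$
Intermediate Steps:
$G{\left(\left(-5\right) \left(-3\right) + 4,-9 \right)} y{\left(-3 \right)} - 63 = 9 \cdot 5 - 63 = 45 - 63 = -18$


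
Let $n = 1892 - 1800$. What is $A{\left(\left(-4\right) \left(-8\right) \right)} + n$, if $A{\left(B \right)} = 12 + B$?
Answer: $136$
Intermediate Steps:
$n = 92$ ($n = 1892 - 1800 = 92$)
$A{\left(\left(-4\right) \left(-8\right) \right)} + n = \left(12 - -32\right) + 92 = \left(12 + 32\right) + 92 = 44 + 92 = 136$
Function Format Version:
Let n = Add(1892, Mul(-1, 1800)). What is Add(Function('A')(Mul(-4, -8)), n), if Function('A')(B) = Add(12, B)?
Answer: 136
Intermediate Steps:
n = 92 (n = Add(1892, -1800) = 92)
Add(Function('A')(Mul(-4, -8)), n) = Add(Add(12, Mul(-4, -8)), 92) = Add(Add(12, 32), 92) = Add(44, 92) = 136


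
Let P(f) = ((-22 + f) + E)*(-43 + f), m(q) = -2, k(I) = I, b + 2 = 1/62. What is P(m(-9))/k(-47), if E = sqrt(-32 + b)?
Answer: -1080/47 + 315*I*sqrt(2666)/2914 ≈ -22.979 + 5.5815*I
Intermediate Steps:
b = -123/62 (b = -2 + 1/62 = -123/62 ≈ -1.9839)
E = 7*I*sqrt(2666)/62 (E = sqrt(-32 - 123/62) = sqrt(-2107/62) = 7*I*sqrt(2666)/62 ≈ 5.8296*I)
P(f) = (-43 + f)*(-22 + f + 7*I*sqrt(2666)/62) (P(f) = ((-22 + f) + 7*I*sqrt(2666)/62)*(-43 + f) = (-22 + f + 7*I*sqrt(2666)/62)*(-43 + f) = (-43 + f)*(-22 + f + 7*I*sqrt(2666)/62))
P(m(-9))/k(-47) = (946 + (-2)**2 - 65*(-2) - 301*I*sqrt(2666)/62 + (7/62)*I*(-2)*sqrt(2666))/(-47) = (946 + 4 + 130 - 301*I*sqrt(2666)/62 - 7*I*sqrt(2666)/31)*(-1/47) = (1080 - 315*I*sqrt(2666)/62)*(-1/47) = -1080/47 + 315*I*sqrt(2666)/2914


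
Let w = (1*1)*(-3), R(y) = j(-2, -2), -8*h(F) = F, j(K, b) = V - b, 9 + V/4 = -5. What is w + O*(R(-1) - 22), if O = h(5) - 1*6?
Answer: 1001/2 ≈ 500.50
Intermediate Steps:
V = -56 (V = -36 + 4*(-5) = -36 - 20 = -56)
j(K, b) = -56 - b
h(F) = -F/8
R(y) = -54 (R(y) = -56 - 1*(-2) = -56 + 2 = -54)
w = -3 (w = 1*(-3) = -3)
O = -53/8 (O = -⅛*5 - 1*6 = -5/8 - 6 = -53/8 ≈ -6.6250)
w + O*(R(-1) - 22) = -3 - 53*(-54 - 22)/8 = -3 - 53/8*(-76) = -3 + 1007/2 = 1001/2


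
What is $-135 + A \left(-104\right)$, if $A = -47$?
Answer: $4753$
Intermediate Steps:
$-135 + A \left(-104\right) = -135 - -4888 = -135 + 4888 = 4753$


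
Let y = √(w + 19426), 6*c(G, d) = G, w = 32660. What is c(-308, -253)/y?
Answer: -77*√52086/78129 ≈ -0.22493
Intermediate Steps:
c(G, d) = G/6
y = √52086 (y = √(32660 + 19426) = √52086 ≈ 228.22)
c(-308, -253)/y = ((⅙)*(-308))/(√52086) = -77*√52086/78129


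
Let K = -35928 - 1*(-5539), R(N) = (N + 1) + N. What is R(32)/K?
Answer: -65/30389 ≈ -0.0021389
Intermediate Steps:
R(N) = 1 + 2*N (R(N) = (1 + N) + N = 1 + 2*N)
K = -30389 (K = -35928 + 5539 = -30389)
R(32)/K = (1 + 2*32)/(-30389) = (1 + 64)*(-1/30389) = 65*(-1/30389) = -65/30389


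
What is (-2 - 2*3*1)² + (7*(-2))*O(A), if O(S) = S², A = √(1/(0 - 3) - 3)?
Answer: 332/3 ≈ 110.67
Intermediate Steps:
A = I*√30/3 (A = √(1/(-3) - 3) = √(-⅓ - 3) = √(-10/3) = I*√30/3 ≈ 1.8257*I)
(-2 - 2*3*1)² + (7*(-2))*O(A) = (-2 - 2*3*1)² + (7*(-2))*(I*√30/3)² = (-2 - 6*1)² - 14*(-10/3) = (-2 - 6)² + 140/3 = (-8)² + 140/3 = 64 + 140/3 = 332/3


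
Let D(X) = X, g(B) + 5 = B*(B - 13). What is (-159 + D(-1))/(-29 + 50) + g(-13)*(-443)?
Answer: -3098059/21 ≈ -1.4753e+5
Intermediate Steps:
g(B) = -5 + B*(-13 + B) (g(B) = -5 + B*(B - 13) = -5 + B*(-13 + B))
(-159 + D(-1))/(-29 + 50) + g(-13)*(-443) = (-159 - 1)/(-29 + 50) + (-5 + (-13)² - 13*(-13))*(-443) = -160/21 + (-5 + 169 + 169)*(-443) = -160*1/21 + 333*(-443) = -160/21 - 147519 = -3098059/21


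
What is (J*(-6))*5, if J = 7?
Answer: -210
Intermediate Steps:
(J*(-6))*5 = (7*(-6))*5 = -42*5 = -210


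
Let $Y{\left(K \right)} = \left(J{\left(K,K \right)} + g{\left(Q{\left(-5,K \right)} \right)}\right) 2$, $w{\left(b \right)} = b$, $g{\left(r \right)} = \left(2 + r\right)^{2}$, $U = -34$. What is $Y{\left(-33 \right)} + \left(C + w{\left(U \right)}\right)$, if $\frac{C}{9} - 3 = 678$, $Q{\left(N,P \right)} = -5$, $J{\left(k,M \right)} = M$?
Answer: $6047$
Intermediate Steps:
$C = 6129$ ($C = 27 + 9 \cdot 678 = 27 + 6102 = 6129$)
$Y{\left(K \right)} = 18 + 2 K$ ($Y{\left(K \right)} = \left(K + \left(2 - 5\right)^{2}\right) 2 = \left(K + \left(-3\right)^{2}\right) 2 = \left(K + 9\right) 2 = \left(9 + K\right) 2 = 18 + 2 K$)
$Y{\left(-33 \right)} + \left(C + w{\left(U \right)}\right) = \left(18 + 2 \left(-33\right)\right) + \left(6129 - 34\right) = \left(18 - 66\right) + 6095 = -48 + 6095 = 6047$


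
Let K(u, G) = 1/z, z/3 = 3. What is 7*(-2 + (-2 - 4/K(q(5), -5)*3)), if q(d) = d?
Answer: -784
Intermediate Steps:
z = 9 (z = 3*3 = 9)
K(u, G) = ⅑ (K(u, G) = 1/9 = ⅑)
7*(-2 + (-2 - 4/K(q(5), -5)*3)) = 7*(-2 + (-2 - 4/⅑*3)) = 7*(-2 + (-2 - 4*9*3)) = 7*(-2 + (-2 - 36*3)) = 7*(-2 + (-2 - 108)) = 7*(-2 - 110) = 7*(-112) = -784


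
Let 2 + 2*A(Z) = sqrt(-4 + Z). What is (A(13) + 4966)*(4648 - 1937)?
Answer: 26928363/2 ≈ 1.3464e+7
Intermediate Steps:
A(Z) = -1 + sqrt(-4 + Z)/2
(A(13) + 4966)*(4648 - 1937) = ((-1 + sqrt(-4 + 13)/2) + 4966)*(4648 - 1937) = ((-1 + sqrt(9)/2) + 4966)*2711 = ((-1 + (1/2)*3) + 4966)*2711 = ((-1 + 3/2) + 4966)*2711 = (1/2 + 4966)*2711 = (9933/2)*2711 = 26928363/2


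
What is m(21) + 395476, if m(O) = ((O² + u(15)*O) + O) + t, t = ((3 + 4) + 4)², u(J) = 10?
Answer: 396269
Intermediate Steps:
t = 121 (t = (7 + 4)² = 11² = 121)
m(O) = 121 + O² + 11*O (m(O) = ((O² + 10*O) + O) + 121 = (O² + 11*O) + 121 = 121 + O² + 11*O)
m(21) + 395476 = (121 + 21² + 11*21) + 395476 = (121 + 441 + 231) + 395476 = 793 + 395476 = 396269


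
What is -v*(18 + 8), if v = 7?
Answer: -182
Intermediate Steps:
-v*(18 + 8) = -7*(18 + 8) = -7*26 = -1*182 = -182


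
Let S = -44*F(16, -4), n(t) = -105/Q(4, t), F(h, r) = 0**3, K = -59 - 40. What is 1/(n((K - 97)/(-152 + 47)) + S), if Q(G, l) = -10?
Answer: 2/21 ≈ 0.095238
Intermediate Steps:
K = -99
F(h, r) = 0
n(t) = 21/2 (n(t) = -105/(-10) = -105*(-1/10) = 21/2)
S = 0 (S = -44*0 = 0)
1/(n((K - 97)/(-152 + 47)) + S) = 1/(21/2 + 0) = 1/(21/2) = 2/21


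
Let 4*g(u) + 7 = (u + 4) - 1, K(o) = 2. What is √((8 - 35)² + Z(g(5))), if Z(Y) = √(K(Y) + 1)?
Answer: √(729 + √3) ≈ 27.032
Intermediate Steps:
g(u) = -1 + u/4 (g(u) = -7/4 + ((u + 4) - 1)/4 = -7/4 + ((4 + u) - 1)/4 = -7/4 + (3 + u)/4 = -7/4 + (¾ + u/4) = -1 + u/4)
Z(Y) = √3 (Z(Y) = √(2 + 1) = √3)
√((8 - 35)² + Z(g(5))) = √((8 - 35)² + √3) = √((-27)² + √3) = √(729 + √3)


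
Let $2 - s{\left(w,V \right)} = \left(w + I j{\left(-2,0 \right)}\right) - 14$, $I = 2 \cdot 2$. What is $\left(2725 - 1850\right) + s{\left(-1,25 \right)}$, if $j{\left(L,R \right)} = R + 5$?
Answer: $872$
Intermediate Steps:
$j{\left(L,R \right)} = 5 + R$
$I = 4$
$s{\left(w,V \right)} = -4 - w$ ($s{\left(w,V \right)} = 2 - \left(\left(w + 4 \left(5 + 0\right)\right) - 14\right) = 2 - \left(\left(w + 4 \cdot 5\right) - 14\right) = 2 - \left(\left(w + 20\right) - 14\right) = 2 - \left(\left(20 + w\right) - 14\right) = 2 - \left(6 + w\right) = -4 - w$)
$\left(2725 - 1850\right) + s{\left(-1,25 \right)} = \left(2725 - 1850\right) - 3 = 875 + \left(-4 + 1\right) = 875 - 3 = 872$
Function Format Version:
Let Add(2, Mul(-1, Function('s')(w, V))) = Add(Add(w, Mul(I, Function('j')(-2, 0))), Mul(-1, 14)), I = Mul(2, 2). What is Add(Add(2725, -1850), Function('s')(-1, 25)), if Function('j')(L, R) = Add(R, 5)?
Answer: 872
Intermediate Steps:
Function('j')(L, R) = Add(5, R)
I = 4
Function('s')(w, V) = Add(-4, Mul(-1, w)) (Function('s')(w, V) = Add(2, Mul(-1, Add(Add(w, Mul(4, Add(5, 0))), Mul(-1, 14)))) = Add(2, Mul(-1, Add(Add(w, Mul(4, 5)), -14))) = Add(2, Mul(-1, Add(Add(w, 20), -14))) = Add(2, Mul(-1, Add(Add(20, w), -14))) = Add(2, Mul(-1, Add(6, w))) = Add(2, Add(-6, Mul(-1, w))) = Add(-4, Mul(-1, w)))
Add(Add(2725, -1850), Function('s')(-1, 25)) = Add(Add(2725, -1850), Add(-4, Mul(-1, -1))) = Add(875, Add(-4, 1)) = Add(875, -3) = 872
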